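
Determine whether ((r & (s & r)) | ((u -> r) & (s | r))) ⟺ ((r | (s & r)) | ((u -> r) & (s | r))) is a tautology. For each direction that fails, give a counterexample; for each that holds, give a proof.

Equivalent; both directions hold.

(→) Assume the antecedent. If r is true, the consequent reduces to true regardless of the other variables. If r is false, the antecedent forces (s = T, r = F, u = F), and the consequent holds there. Either way the consequent holds.

(←) Assume the antecedent. If r is true, the consequent reduces to true regardless of the other variables. If r is false, the antecedent forces (s = T, r = F, u = F), and the consequent holds there. Either way the consequent holds.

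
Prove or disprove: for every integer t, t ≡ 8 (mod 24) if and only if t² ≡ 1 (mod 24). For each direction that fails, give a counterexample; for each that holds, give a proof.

Neither implication holds.

[⇒] This fails: take t = 8. Then 8 ≡ 8 (mod 24), but 8² = 64 ≡ 16 (mod 24), not 1.

[⇐] This fails: take t = 1. Then 1² = 1 ≡ 1 (mod 24), yet 1 ≡ 1 (mod 24), not 8.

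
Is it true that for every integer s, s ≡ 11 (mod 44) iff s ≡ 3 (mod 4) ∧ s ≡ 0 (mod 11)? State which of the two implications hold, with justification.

The biconditional holds.

(⟹) Suppose s ≡ 11 (mod 44); write s = 44j + 11. Since 4 ∣ 44, reducing mod 4 gives s ≡ 11 ≡ 3 (mod 4); since 11 ∣ 44, reducing mod 11 gives s ≡ 11 ≡ 0 (mod 11).

(⟸) Conversely, if s ≡ 3 (mod 4) and s ≡ 0 (mod 11), then by the Chinese remainder theorem s ≡ 11 (mod 44). This is exactly s ≡ 11 (mod 44).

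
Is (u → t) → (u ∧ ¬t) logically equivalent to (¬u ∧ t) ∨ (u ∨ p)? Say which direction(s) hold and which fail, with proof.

(⟹) Assume the antecedent. If t is true, the antecedent cannot hold. If t is false, the antecedent forces (t = F, p = F, u = T) or (t = F, p = T, u = T), and (¬u ∧ t) ∨ (u ∨ p) holds there. Either way (¬u ∧ t) ∨ (u ∨ p) holds.

(⟸) This fails. Under t = T, p = F, u = F, the left side is false but the right side is true.

The forward direction holds; the converse fails.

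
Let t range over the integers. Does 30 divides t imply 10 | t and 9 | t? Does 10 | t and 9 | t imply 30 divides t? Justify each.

Converse. Suppose 10 ∣ t and 9 ∣ t. Any common multiple of 10 and 9 is a multiple of their lcm; here gcd(10, 9) = 1, so lcm(10, 9) = 10·9 = 90, so 90 ∣ t. Since 30 ∣ 90, it follows that 30 ∣ t.

Forward direction. This fails: take t = 30. Certainly 30 ∣ 30, but 9 ∤ 30.

Only the converse holds.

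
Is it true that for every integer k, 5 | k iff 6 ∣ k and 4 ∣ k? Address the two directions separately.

(⇒) This fails: take k = 5. Certainly 5 ∣ 5, but 6 ∤ 5.

(⇐) This fails: take k = 12. Both 6 ∣ 12 and 4 ∣ 12, yet 12 is not a multiple of 5 (since 12 = 2·5 + 2), so 5 ∤ 12.

Neither direction holds.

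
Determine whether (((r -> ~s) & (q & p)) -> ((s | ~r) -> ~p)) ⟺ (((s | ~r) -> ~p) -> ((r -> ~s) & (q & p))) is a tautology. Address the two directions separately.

Neither implication holds.

(→) This fails. Under q = F, r = F, s = F, p = F, the left side is true but the right side is false.

(←) This fails. Under q = T, r = F, s = F, p = T, the left side is false but the right side is true.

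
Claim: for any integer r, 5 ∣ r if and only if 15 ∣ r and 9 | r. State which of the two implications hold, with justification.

[⇐] Suppose 15 ∣ r and 9 ∣ r. Any common multiple of 15 and 9 is a multiple of their lcm; here lcm(15, 9) = 15·9/gcd(15, 9) = 135/3 = 45, so 45 ∣ r. Since 5 ∣ 45, it follows that 5 ∣ r.

[⇒] This fails: take r = 5. Certainly 5 ∣ 5, but 15 ∤ 5.

Only the converse holds.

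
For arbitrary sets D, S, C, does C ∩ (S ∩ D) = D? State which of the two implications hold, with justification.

(⊆) holds; (⊇) fails.

Forward inclusion. Let x ∈ C ∩ (S ∩ D). Then x ∈ D ∩ S ∩ C, from which x ∈ D.

Reverse inclusion. This inclusion fails. Take D = {1}, S = ∅, C = ∅; then 1 ∈ D but 1 ∉ C ∩ (S ∩ D).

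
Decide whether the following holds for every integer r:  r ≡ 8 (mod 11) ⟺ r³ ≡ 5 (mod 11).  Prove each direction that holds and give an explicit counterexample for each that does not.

Neither direction holds.

(⟹) This fails: take r = 8. Then 8 ≡ 8 (mod 11), but 8³ = 512 ≡ 6 (mod 11), not 5.

(⟸) This fails: take r = 3. Then 3³ = 27 ≡ 5 (mod 11), yet 3 ≡ 3 (mod 11), not 8.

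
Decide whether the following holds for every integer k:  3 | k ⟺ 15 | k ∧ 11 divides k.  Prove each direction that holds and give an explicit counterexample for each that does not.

[⇒] This fails: take k = 3. Certainly 3 ∣ 3, but 15 ∤ 3.

[⇐] Suppose 15 ∣ k and 11 ∣ k. Any common multiple of 15 and 11 is a multiple of their lcm; here gcd(15, 11) = 1, so lcm(15, 11) = 15·11 = 165, so 165 ∣ k. Since 3 ∣ 165, it follows that 3 ∣ k.

Not equivalent: only (⇐) holds.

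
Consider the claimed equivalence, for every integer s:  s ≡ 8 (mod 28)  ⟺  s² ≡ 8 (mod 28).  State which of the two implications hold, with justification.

Only the forward implication holds.

(⇒) Suppose s ≡ 8 (mod 28). Write s = 28j + 8. Then (28j + 8)² = 784j² + 448j + 64 = 28(28j² + 16j + 2) + 8, so s² ≡ 8 (mod 28).

(⇐) This fails: take s = 6. Then 6² = 36 ≡ 8 (mod 28), yet 6 ≡ 6 (mod 28), not 8.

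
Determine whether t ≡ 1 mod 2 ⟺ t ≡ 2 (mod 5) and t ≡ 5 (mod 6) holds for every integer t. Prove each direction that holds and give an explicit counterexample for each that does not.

Not equivalent: only (⇐) holds.

(⇒) This fails: t = 1 gives 1 ≡ 1 (mod 2) but 1 ≡ 1 (mod 5), so the conjunction on the right does not hold.

(⇐) Conversely, if t ≡ 2 (mod 5) and t ≡ 5 (mod 6), then by the Chinese remainder theorem t ≡ 17 (mod 30). Since 17 ≡ 1 (mod 2) and 2 ∣ 30, we get t ≡ 1 (mod 2).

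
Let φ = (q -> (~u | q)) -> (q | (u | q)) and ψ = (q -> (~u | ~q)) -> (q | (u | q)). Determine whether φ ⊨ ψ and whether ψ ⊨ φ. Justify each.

Forward direction. Assume the antecedent. If q is true, the consequent reduces to true regardless of the other variables. If q is false, the antecedent forces (q = F, u = T), and the consequent holds there. Either way the consequent holds.

Converse. Assume the antecedent. If q is true, the consequent reduces to true regardless of the other variables. If q is false, the antecedent forces (q = F, u = T), and the consequent holds there. Either way the consequent holds.

Both directions hold; the statement is true.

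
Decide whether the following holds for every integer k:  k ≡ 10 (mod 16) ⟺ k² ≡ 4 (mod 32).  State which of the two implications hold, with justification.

Only the forward implication holds.

[⇒] Suppose k ≡ 10 (mod 16). Working modulo 32, k ∈ {10, 26}; for each such r, r² ≡ 4 (mod 32).

[⇐] This fails: take k = 2. Then 2² = 4 ≡ 4 (mod 32), yet 2 ≡ 2 (mod 16), not 10.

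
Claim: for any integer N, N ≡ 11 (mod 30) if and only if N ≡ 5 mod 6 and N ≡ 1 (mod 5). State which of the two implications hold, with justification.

Forward direction. Suppose N ≡ 11 (mod 30); write N = 30j + 11. Since 6 ∣ 30, reducing mod 6 gives N ≡ 11 ≡ 5 (mod 6); since 5 ∣ 30, reducing mod 5 gives N ≡ 11 ≡ 1 (mod 5).

Converse. If N ≡ 5 (mod 6) and N ≡ 1 (mod 5), then by the Chinese remainder theorem N ≡ 11 (mod 30). This is exactly N ≡ 11 (mod 30).

Both implications hold.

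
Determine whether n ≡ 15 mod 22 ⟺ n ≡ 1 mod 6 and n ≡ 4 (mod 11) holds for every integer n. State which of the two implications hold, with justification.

(←) If n ≡ 1 (mod 6) and n ≡ 4 (mod 11), then by the Chinese remainder theorem n ≡ 37 (mod 66). Since 37 ≡ 15 (mod 22) and 22 ∣ 66, we get n ≡ 15 (mod 22).

(→) This fails: n = 59 gives 59 ≡ 15 (mod 22) but 59 ≡ 5 (mod 6), so the conjunction on the right does not hold.

Not equivalent: only (⇐) holds.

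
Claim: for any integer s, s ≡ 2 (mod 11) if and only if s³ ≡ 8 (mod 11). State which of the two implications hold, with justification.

The biconditional holds.

(⇒) Suppose s ≡ 2 (mod 11). Write s = 11j + 2. Then (11j + 2)³ = 1331j³ + 726j² + 132j + 8 = 11(121j³ + 66j² + 12j) + 8, so s³ ≡ 8 (mod 11).

(⇐) For the converse, argue contrapositively. If s ≢ 2 (mod 11), then s is congruent to one of 0, 1, 3, 4, 5, 6, 7, 8, 9, 10 modulo 11, and these give s³ ≡ 0, 1, 5, 9, 4, 7, 2, 6, 3, 10 respectively — never 8.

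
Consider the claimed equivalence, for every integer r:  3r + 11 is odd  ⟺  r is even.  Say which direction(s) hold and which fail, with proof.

Both directions hold; the statement is true.

(→) Suppose 3r + 11 is odd. Since 3 is odd, 3r and r have the same parity, so 3r + 11 ≡ r + 11 (mod 2). As 11 is odd, 3r + 11 is odd exactly when r is even. Thus r is even.

(←) Conversely, suppose r is even; write r = 2j. Then 3r + 11 = 3·(2j) + 11 = 2·3j + 11, which is odd.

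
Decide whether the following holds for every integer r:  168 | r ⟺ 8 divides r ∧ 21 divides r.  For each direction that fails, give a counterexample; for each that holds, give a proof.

Both directions hold.

(⟸) Suppose 8 ∣ r and 21 ∣ r. Any common multiple of 8 and 21 is a multiple of their lcm; here gcd(8, 21) = 1, so lcm(8, 21) = 8·21 = 168, so 168 ∣ r.

(⟹) If 168 ∣ r, write r = 168q. Since 168 = 21·8, r = 8·(21q), so 8 ∣ r; and since 168 = 8·21, r = 21·(8q), so 21 ∣ r.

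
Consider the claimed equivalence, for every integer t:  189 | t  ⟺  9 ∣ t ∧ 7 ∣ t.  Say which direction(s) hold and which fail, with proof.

Only the forward implication holds.

(→) If 189 ∣ t, write t = 189q. Since 189 = 21·9, t = 9·(21q), so 9 ∣ t; and since 189 = 27·7, t = 7·(27q), so 7 ∣ t.

(←) This fails: take t = 63. Both 9 ∣ 63 and 7 ∣ 63, yet 63 is not a multiple of 189 (since 63 = 0·189 + 63), so 189 ∤ 63.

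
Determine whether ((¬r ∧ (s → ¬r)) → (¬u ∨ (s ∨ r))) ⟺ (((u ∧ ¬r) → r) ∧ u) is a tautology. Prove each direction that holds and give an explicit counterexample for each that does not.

(⟹) This fails. Under r = F, u = F, s = F, the left side is true but the right side is false.

(⟸) Assume the antecedent. If r is true, the consequent reduces to true regardless of the other variables. If r is false, the antecedent cannot hold. Either way the consequent holds.

Only the reverse direction holds.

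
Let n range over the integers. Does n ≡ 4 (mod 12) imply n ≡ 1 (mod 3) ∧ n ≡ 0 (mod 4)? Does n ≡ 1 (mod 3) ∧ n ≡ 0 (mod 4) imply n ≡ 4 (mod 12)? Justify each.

[⇒] Suppose n ≡ 4 (mod 12); write n = 12j + 4. Since 3 ∣ 12, reducing mod 3 gives n ≡ 4 ≡ 1 (mod 3); since 4 ∣ 12, reducing mod 4 gives n ≡ 4 ≡ 0 (mod 4).

[⇐] Conversely, if n ≡ 1 (mod 3) and n ≡ 0 (mod 4), then by the Chinese remainder theorem n ≡ 4 (mod 12). This is exactly n ≡ 4 (mod 12).

Both implications hold.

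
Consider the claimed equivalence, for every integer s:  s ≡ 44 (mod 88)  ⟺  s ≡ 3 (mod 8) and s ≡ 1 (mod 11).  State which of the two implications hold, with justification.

(⇒) fails and (⇐) fails.

(⇒) This fails: s = 44 gives 44 ≡ 44 (mod 88) but 44 ≡ 4 (mod 8), so the conjunction on the right does not hold.

(⇐) This fails: s = 67 satisfies both congruences on the right (67 ≡ 3 mod 8 and 67 ≡ 1 mod 11) yet 67 ≡ 67 (mod 88), not 44.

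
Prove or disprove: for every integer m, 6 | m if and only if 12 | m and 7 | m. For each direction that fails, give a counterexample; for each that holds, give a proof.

Forward direction. This fails: take m = 6. Certainly 6 ∣ 6, but 12 ∤ 6.

Converse. Suppose 12 ∣ m and 7 ∣ m. Any common multiple of 12 and 7 is a multiple of their lcm; here gcd(12, 7) = 1, so lcm(12, 7) = 12·7 = 84, so 84 ∣ m. Since 6 ∣ 84, it follows that 6 ∣ m.

(⇒) fails; (⇐) holds.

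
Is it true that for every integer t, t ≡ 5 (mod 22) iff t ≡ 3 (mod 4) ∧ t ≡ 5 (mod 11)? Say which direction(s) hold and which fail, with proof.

(⟹) This fails: t = 5 gives 5 ≡ 5 (mod 22) but 5 ≡ 1 (mod 4), so the conjunction on the right does not hold.

(⟸) Conversely, if t ≡ 3 (mod 4) and t ≡ 5 (mod 11), then by the Chinese remainder theorem t ≡ 27 (mod 44). Since 27 ≡ 5 (mod 22) and 22 ∣ 44, we get t ≡ 5 (mod 22).

The forward direction fails; the converse holds.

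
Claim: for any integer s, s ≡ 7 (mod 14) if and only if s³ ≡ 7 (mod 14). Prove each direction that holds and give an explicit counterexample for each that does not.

(⟸) Suppose s³ ≡ 7 (mod 14). The only residue r in {0, …, 13} with r³ ≡ 7 (mod 14) is r = 7, so s ≡ 7 (mod 14).

(⟹) Suppose s ≡ 7 (mod 14). Write s = 14j + 7. Then (14j + 7)³ = 2744j³ + 4116j² + 2058j + 343 = 14(196j³ + 294j² + 147j + 24) + 7, so s³ ≡ 7 (mod 14).

Both directions hold; the statement is true.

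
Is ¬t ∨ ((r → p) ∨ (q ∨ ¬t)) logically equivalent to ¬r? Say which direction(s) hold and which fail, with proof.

The forward direction fails; the converse holds.

(→) This fails. Under t = F, q = F, p = F, r = T, the left side is true but the right side is false.

(←) Assume the antecedent. If r is true, the antecedent cannot hold. If r is false, ¬t ∨ ((r → p) ∨ (q ∨ ¬t)) reduces to true regardless of the other variables. Either way ¬t ∨ ((r → p) ∨ (q ∨ ¬t)) holds.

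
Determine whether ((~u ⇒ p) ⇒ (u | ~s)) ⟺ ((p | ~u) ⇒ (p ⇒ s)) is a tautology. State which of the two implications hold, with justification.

[⇒] This fails. Under s = F, u = F, p = T, the left side is true but the right side is false.

[⇐] This fails. Under s = T, u = F, p = T, the left side is false but the right side is true.

Neither direction holds.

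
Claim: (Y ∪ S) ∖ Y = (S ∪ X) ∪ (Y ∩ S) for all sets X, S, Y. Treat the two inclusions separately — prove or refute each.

Forward inclusion. Let x ∈ (Y ∪ S) ∖ Y. Then either x ∈ S and x ∉ X, Y; or x ∈ X ∩ S and x ∉ Y. In each case x ∈ (S ∪ X) ∪ (Y ∩ S), so (Y ∪ S) ∖ Y ⊆ (S ∪ X) ∪ (Y ∩ S).

Reverse inclusion. This inclusion fails. Take X = {1}, S = ∅, Y = ∅; then 1 ∈ (S ∪ X) ∪ (Y ∩ S) but 1 ∉ (Y ∪ S) ∖ Y.

Only the forward inclusion holds.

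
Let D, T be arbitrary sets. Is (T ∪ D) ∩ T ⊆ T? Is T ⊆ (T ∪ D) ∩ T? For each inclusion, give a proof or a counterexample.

The two sets are equal.

(⊇) Let x ∈ T. Then either x ∈ T and x ∉ D; or x ∈ D ∩ T. In each case x ∈ (T ∪ D) ∩ T, so T ⊆ (T ∪ D) ∩ T.

(⊆) Let x ∈ (T ∪ D) ∩ T. Then either x ∈ T and x ∉ D; or x ∈ D ∩ T. In each case x ∈ T, so (T ∪ D) ∩ T ⊆ T.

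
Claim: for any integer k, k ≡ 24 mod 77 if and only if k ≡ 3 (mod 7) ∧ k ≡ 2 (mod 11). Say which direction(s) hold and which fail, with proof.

Both directions hold; the statement is true.

Converse. If k ≡ 3 (mod 7) and k ≡ 2 (mod 11), then by the Chinese remainder theorem k ≡ 24 (mod 77). This is exactly k ≡ 24 (mod 77).

Forward direction. Suppose k ≡ 24 (mod 77); write k = 77j + 24. Since 7 ∣ 77, reducing mod 7 gives k ≡ 24 ≡ 3 (mod 7); since 11 ∣ 77, reducing mod 11 gives k ≡ 24 ≡ 2 (mod 11).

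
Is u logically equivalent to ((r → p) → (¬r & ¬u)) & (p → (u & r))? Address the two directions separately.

(⇒) fails and (⇐) fails.

[⇒] This fails. Under p = F, r = F, u = T, the left side is true but the right side is false.

[⇐] This fails. Under p = F, r = F, u = F, the left side is false but the right side is true.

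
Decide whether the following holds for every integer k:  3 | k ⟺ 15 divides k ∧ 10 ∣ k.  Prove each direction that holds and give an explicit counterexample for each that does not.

The forward direction fails; the converse holds.

Forward direction. This fails: take k = 3. Certainly 3 ∣ 3, but 15 ∤ 3.

Converse. Suppose 15 ∣ k and 10 ∣ k. Any common multiple of 15 and 10 is a multiple of their lcm; here lcm(15, 10) = 15·10/gcd(15, 10) = 150/5 = 30, so 30 ∣ k. Since 3 ∣ 30, it follows that 3 ∣ k.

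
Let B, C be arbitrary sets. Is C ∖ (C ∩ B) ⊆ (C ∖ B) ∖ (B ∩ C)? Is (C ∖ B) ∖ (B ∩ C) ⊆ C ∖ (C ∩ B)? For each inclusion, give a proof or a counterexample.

Both inclusions hold; the sets are equal.

Forward inclusion. Let x ∈ C ∖ (C ∩ B). Then x ∈ C and x ∉ B, from which x ∈ (C ∖ B) ∖ (B ∩ C).

Reverse inclusion. Let x ∈ (C ∖ B) ∖ (B ∩ C). Then x ∈ C and x ∉ B, from which x ∈ C ∖ (C ∩ B).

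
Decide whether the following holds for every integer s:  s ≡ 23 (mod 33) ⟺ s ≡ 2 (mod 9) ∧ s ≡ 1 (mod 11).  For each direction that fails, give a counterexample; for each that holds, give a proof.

(⇒) fails; (⇐) holds.

[⇒] This fails: s = 89 gives 89 ≡ 23 (mod 33) but 89 ≡ 8 (mod 9), so the conjunction on the right does not hold.

[⇐] Conversely, if s ≡ 2 (mod 9) and s ≡ 1 (mod 11), then by the Chinese remainder theorem s ≡ 56 (mod 99). Since 56 ≡ 23 (mod 33) and 33 ∣ 99, we get s ≡ 23 (mod 33).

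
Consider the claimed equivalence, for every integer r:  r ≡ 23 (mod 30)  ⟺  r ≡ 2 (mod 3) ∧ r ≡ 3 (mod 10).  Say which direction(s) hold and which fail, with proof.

(⟹) Suppose r ≡ 23 (mod 30); write r = 30j + 23. Since 3 ∣ 30, reducing mod 3 gives r ≡ 23 ≡ 2 (mod 3); since 10 ∣ 30, reducing mod 10 gives r ≡ 23 ≡ 3 (mod 10).

(⟸) Conversely, if r ≡ 2 (mod 3) and r ≡ 3 (mod 10), then by the Chinese remainder theorem r ≡ 23 (mod 30). This is exactly r ≡ 23 (mod 30).

Equivalent; both directions hold.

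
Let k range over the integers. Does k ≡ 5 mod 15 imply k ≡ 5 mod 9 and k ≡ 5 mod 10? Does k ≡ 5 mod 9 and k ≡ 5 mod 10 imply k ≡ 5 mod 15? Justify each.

[⇐] If k ≡ 5 (mod 9) and k ≡ 5 (mod 10), then by the Chinese remainder theorem k ≡ 5 (mod 90). Since 5 ≡ 5 (mod 15) and 15 ∣ 90, we get k ≡ 5 (mod 15).

[⇒] This fails: k = 65 gives 65 ≡ 5 (mod 15) but 65 ≡ 2 (mod 9), so the conjunction on the right does not hold.

The forward direction fails; the converse holds.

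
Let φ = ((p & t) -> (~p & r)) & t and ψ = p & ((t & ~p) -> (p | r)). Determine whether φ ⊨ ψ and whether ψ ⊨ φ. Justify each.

Forward direction. This fails. Under t = T, p = F, r = F, the left side is true but the right side is false.

Converse. This fails. Under t = F, p = T, r = F, the left side is false but the right side is true.

Neither implication holds.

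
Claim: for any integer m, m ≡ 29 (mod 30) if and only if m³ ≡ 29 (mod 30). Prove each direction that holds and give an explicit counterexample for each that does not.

(⟹) Suppose m ≡ 29 (mod 30). Write m = 30j + 29. Then (30j + 29)³ = 27000j³ + 78300j² + 75690j + 24389 = 30(900j³ + 2610j² + 2523j + 812) + 29, so m³ ≡ 29 (mod 30).

(⟸) Conversely, suppose m³ ≡ 29 (mod 30). The only residue r in {0, …, 29} with r³ ≡ 29 (mod 30) is r = 29, so m ≡ 29 (mod 30).

Equivalent; both directions hold.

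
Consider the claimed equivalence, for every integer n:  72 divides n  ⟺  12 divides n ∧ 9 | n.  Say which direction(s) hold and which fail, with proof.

Only the forward direction holds.

[⇒] If 72 ∣ n, write n = 72q. Since 72 = 6·12, n = 12·(6q), so 12 ∣ n; and since 72 = 8·9, n = 9·(8q), so 9 ∣ n.

[⇐] This fails: take n = 36. Both 12 ∣ 36 and 9 ∣ 36, yet 36 is not a multiple of 72 (since 36 = 0·72 + 36), so 72 ∤ 36.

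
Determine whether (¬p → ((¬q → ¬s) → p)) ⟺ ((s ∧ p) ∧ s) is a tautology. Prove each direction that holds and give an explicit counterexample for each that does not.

Only the converse holds.

Forward direction. This fails. Under p = T, q = F, s = F, the left side is true but the right side is false.

Converse. Assume the antecedent. If p is true, ¬p → ((¬q → ¬s) → p) reduces to true regardless of the other variables. If p is false, the antecedent cannot hold. Either way ¬p → ((¬q → ¬s) → p) holds.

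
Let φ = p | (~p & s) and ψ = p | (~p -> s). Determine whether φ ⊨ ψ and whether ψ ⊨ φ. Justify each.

[⇒] Assume the antecedent. If p is true, p | (~p -> s) reduces to true regardless of the other variables. If p is false, the antecedent forces (p = F, s = T), and p | (~p -> s) holds there. Either way p | (~p -> s) holds.

[⇐] Assume the antecedent. If p is true, p | (~p & s) reduces to true regardless of the other variables. If p is false, the antecedent forces (p = F, s = T), and p | (~p & s) holds there. Either way p | (~p & s) holds.

The biconditional holds.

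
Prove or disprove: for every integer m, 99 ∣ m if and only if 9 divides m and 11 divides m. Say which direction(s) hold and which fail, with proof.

The biconditional holds.

Converse. Suppose 9 ∣ m and 11 ∣ m. Any common multiple of 9 and 11 is a multiple of their lcm; here gcd(9, 11) = 1, so lcm(9, 11) = 9·11 = 99, so 99 ∣ m.

Forward direction. If 99 ∣ m, write m = 99q. Since 99 = 11·9, m = 9·(11q), so 9 ∣ m; and since 99 = 9·11, m = 11·(9q), so 11 ∣ m.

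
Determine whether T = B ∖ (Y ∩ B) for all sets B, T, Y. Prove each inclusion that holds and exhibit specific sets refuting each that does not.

Forward inclusion. This inclusion fails. Take B = ∅, T = {1}, Y = ∅; then 1 ∈ T but 1 ∉ B ∖ (Y ∩ B).

Reverse inclusion. This inclusion fails. Take B = {1}, T = ∅, Y = ∅; then 1 ∈ B ∖ (Y ∩ B) but 1 ∉ T.

(⊆) fails and (⊇) fails.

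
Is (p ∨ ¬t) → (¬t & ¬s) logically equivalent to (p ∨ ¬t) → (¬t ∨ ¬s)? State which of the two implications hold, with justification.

Only the forward direction holds.

(⟹) Assume the antecedent. If p is true, the antecedent forces (p = T, s = F, t = F), and (p ∨ ¬t) → (¬t ∨ ¬s) holds there. If p is false, (p ∨ ¬t) → (¬t ∨ ¬s) reduces to true regardless of the other variables. Either way (p ∨ ¬t) → (¬t ∨ ¬s) holds.

(⟸) This fails. Under p = F, s = T, t = F, the left side is false but the right side is true.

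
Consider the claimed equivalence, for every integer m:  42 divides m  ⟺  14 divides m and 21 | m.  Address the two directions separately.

(⇒) If 42 ∣ m, write m = 42q. Since 42 = 3·14, m = 14·(3q), so 14 ∣ m; and since 42 = 2·21, m = 21·(2q), so 21 ∣ m.

(⇐) Suppose 14 ∣ m and 21 ∣ m. Any common multiple of 14 and 21 is a multiple of their lcm; here lcm(14, 21) = 14·21/gcd(14, 21) = 294/7 = 42, so 42 ∣ m.

Equivalent; both directions hold.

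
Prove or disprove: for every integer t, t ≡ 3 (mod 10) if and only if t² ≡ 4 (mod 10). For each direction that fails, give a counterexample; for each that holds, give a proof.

Neither implication holds.

(→) This fails: take t = 3. Then 3 ≡ 3 (mod 10), but 3² = 9 ≡ 9 (mod 10), not 4.

(←) This fails: take t = 2. Then 2² = 4 ≡ 4 (mod 10), yet 2 ≡ 2 (mod 10), not 3.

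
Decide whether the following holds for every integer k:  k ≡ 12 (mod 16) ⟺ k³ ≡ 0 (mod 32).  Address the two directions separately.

(⇒) holds; (⇐) fails.

(⟹) Suppose k ≡ 12 (mod 16). Working modulo 32, k ∈ {12, 28}; for each such r, r³ ≡ 0 (mod 32).

(⟸) This fails: take k = 0. Then 0³ = 0 ≡ 0 (mod 32), yet 0 ≡ 0 (mod 16), not 12.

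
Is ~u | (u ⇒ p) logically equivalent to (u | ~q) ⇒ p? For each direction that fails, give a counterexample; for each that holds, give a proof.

(→) This fails. Under q = F, p = F, u = F, the left side is true but the right side is false.

(←) Assume the antecedent. If p is true, ~u | (u ⇒ p) reduces to true regardless of the other variables. If p is false, the antecedent forces (q = T, p = F, u = F), and ~u | (u ⇒ p) holds there. Either way ~u | (u ⇒ p) holds.

Not equivalent: only (⇐) holds.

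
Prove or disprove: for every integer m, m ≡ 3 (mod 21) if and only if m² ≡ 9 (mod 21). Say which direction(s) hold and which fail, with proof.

(⟹) Suppose m ≡ 3 (mod 21). Write m = 21j + 3. Then (21j + 3)² = 441j² + 126j + 9 = 21(21j² + 6j) + 9, so m² ≡ 9 (mod 21).

(⟸) This fails: take m = 18. Then 18² = 324 ≡ 9 (mod 21), yet 18 ≡ 18 (mod 21), not 3.

Not equivalent: only (⇒) holds.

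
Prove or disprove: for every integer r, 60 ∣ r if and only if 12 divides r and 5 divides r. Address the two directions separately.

The biconditional holds.

(←) Suppose 12 ∣ r and 5 ∣ r. Any common multiple of 12 and 5 is a multiple of their lcm; here gcd(12, 5) = 1, so lcm(12, 5) = 12·5 = 60, so 60 ∣ r.

(→) If 60 ∣ r, write r = 60q. Since 60 = 5·12, r = 12·(5q), so 12 ∣ r; and since 60 = 12·5, r = 5·(12q), so 5 ∣ r.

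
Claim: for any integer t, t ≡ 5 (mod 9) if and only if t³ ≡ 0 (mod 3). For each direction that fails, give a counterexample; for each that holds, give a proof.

(→) This fails: take t = 5. Then 5 ≡ 5 (mod 9), but 5³ = 125 ≡ 2 (mod 3), not 0.

(←) This fails: take t = 0. Then 0³ = 0 ≡ 0 (mod 3), yet 0 ≡ 0 (mod 9), not 5.

Neither implication holds.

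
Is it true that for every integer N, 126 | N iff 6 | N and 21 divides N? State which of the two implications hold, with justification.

(⟸) This fails: take N = 42. Both 6 ∣ 42 and 21 ∣ 42, yet 42 is not a multiple of 126 (since 42 = 0·126 + 42), so 126 ∤ 42.

(⟹) If 126 ∣ N, write N = 126q. Since 126 = 21·6, N = 6·(21q), so 6 ∣ N; and since 126 = 6·21, N = 21·(6q), so 21 ∣ N.

Only the forward implication holds.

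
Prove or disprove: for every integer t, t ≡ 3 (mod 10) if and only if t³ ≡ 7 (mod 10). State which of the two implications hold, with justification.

Both directions hold; the statement is true.

(←) For the converse, argue contrapositively. If t ≢ 3 (mod 10), then t is congruent to one of 0, 1, 2, 4, 5, 6, 7, 8, 9 modulo 10, and these give t³ ≡ 0, 1, 8, 4, 5, 6, 3, 2, 9 respectively — never 7.

(→) Suppose t ≡ 3 (mod 10). Write t = 10j + 3. Then (10j + 3)³ = 1000j³ + 900j² + 270j + 27 = 10(100j³ + 90j² + 27j + 2) + 7, so t³ ≡ 7 (mod 10).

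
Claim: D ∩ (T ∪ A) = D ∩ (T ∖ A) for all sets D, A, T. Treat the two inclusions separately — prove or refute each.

Forward inclusion. This inclusion fails. Take D = {1}, A = {1}, T = ∅; then 1 ∈ D ∩ (T ∪ A) but 1 ∉ D ∩ (T ∖ A).

Reverse inclusion. Let x ∈ D ∩ (T ∖ A). Then x ∈ D ∩ T and x ∉ A, from which x ∈ D ∩ (T ∪ A).

The sets are not equal: only the reverse inclusion holds.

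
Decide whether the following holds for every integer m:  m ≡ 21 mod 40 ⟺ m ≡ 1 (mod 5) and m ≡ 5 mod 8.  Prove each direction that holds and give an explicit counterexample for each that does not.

(←) If m ≡ 1 (mod 5) and m ≡ 5 (mod 8), then by the Chinese remainder theorem m ≡ 21 (mod 40). This is exactly m ≡ 21 (mod 40).

(→) Suppose m ≡ 21 (mod 40); write m = 40j + 21. Since 5 ∣ 40, reducing mod 5 gives m ≡ 21 ≡ 1 (mod 5); since 8 ∣ 40, reducing mod 8 gives m ≡ 21 ≡ 5 (mod 8).

The biconditional holds.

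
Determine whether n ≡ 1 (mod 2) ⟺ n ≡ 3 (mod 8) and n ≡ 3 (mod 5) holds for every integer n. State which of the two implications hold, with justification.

(⇐) If n ≡ 3 (mod 8) and n ≡ 3 (mod 5), then by the Chinese remainder theorem n ≡ 3 (mod 40). Since 3 ≡ 1 (mod 2) and 2 ∣ 40, we get n ≡ 1 (mod 2).

(⇒) This fails: n = 1 gives 1 ≡ 1 (mod 2) but 1 ≡ 1 (mod 8), so the conjunction on the right does not hold.

Only the reverse direction holds.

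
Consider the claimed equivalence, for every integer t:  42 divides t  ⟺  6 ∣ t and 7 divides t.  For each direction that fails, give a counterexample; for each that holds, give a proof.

[⇐] Suppose 6 ∣ t and 7 ∣ t. Any common multiple of 6 and 7 is a multiple of their lcm; here gcd(6, 7) = 1, so lcm(6, 7) = 6·7 = 42, so 42 ∣ t.

[⇒] If 42 ∣ t, write t = 42q. Since 42 = 7·6, t = 6·(7q), so 6 ∣ t; and since 42 = 6·7, t = 7·(6q), so 7 ∣ t.

The biconditional holds.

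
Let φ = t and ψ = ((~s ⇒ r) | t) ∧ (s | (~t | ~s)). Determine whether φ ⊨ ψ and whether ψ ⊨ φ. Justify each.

(⇐) This fails. Under r = T, t = F, s = F, the left side is false but the right side is true.

(⇒) Assume the antecedent. If r is true, the consequent reduces to true regardless of the other variables. If r is false, the antecedent forces (r = F, t = T, s = F) or (r = F, t = T, s = T), and the consequent holds there. Either way the consequent holds.

Only the forward implication holds.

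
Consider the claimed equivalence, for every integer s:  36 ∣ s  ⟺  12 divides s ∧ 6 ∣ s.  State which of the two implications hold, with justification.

(⟹) If 36 ∣ s, write s = 36q. Since 36 = 3·12, s = 12·(3q), so 12 ∣ s; and since 36 = 6·6, s = 6·(6q), so 6 ∣ s.

(⟸) This fails: take s = 12. Both 12 ∣ 12 and 6 ∣ 12, yet 12 is not a multiple of 36 (since 12 = 0·36 + 12), so 36 ∤ 12.

The forward direction holds; the converse fails.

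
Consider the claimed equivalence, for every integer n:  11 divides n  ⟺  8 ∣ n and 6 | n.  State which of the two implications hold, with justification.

Forward direction. This fails: take n = 11. Certainly 11 ∣ 11, but 8 ∤ 11.

Converse. This fails: take n = 24. Both 8 ∣ 24 and 6 ∣ 24, yet 24 is not a multiple of 11 (since 24 = 2·11 + 2), so 11 ∤ 24.

Both directions fail.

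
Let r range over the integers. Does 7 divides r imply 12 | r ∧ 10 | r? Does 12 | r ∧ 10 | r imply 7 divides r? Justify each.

(⇒) This fails: take r = 7. Certainly 7 ∣ 7, but 12 ∤ 7.

(⇐) This fails: take r = 60. Both 12 ∣ 60 and 10 ∣ 60, yet 60 is not a multiple of 7 (since 60 = 8·7 + 4), so 7 ∤ 60.

Neither implication holds.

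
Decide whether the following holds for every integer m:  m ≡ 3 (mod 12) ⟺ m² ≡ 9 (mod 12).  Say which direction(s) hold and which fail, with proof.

Not equivalent: only (⇒) holds.

(⟹) Suppose m ≡ 3 (mod 12). Write m = 12j + 3. Then (12j + 3)² = 144j² + 72j + 9 = 12(12j² + 6j) + 9, so m² ≡ 9 (mod 12).

(⟸) This fails: take m = 9. Then 9² = 81 ≡ 9 (mod 12), yet 9 ≡ 9 (mod 12), not 3.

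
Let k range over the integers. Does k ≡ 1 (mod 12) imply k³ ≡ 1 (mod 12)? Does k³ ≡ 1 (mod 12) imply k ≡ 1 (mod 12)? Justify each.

[⇐] Suppose k³ ≡ 1 (mod 12). The only residue r in {0, …, 11} with r³ ≡ 1 (mod 12) is r = 1, so k ≡ 1 (mod 12).

[⇒] Suppose k ≡ 1 (mod 12). Write k = 12j + 1. Then (12j + 1)³ = 1728j³ + 432j² + 36j + 1 = 12(144j³ + 36j² + 3j) + 1, so k³ ≡ 1 (mod 12).

The biconditional holds.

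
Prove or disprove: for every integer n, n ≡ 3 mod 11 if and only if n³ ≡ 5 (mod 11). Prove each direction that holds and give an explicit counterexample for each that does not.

(→) Suppose n ≡ 3 mod 11. Write n = 11j + 3. Then (11j + 3)³ = 1331j³ + 1089j² + 297j + 27 = 11(121j³ + 99j² + 27j + 2) + 5, so n³ ≡ 5 (mod 11).

(←) For the converse, argue contrapositively. If n ≢ 3 (mod 11), then n is congruent to one of 0, 1, 2, 4, 5, 6, 7, 8, 9, 10 modulo 11, and these give n³ ≡ 0, 1, 8, 9, 4, 7, 2, 6, 3, 10 respectively — never 5.

Equivalent; both directions hold.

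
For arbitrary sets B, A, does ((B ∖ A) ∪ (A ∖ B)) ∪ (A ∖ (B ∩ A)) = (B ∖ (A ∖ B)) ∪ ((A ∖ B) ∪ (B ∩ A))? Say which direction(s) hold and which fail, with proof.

(⊇) This inclusion fails. Take B = {1}, A = {1}; then 1 ∈ (B ∖ (A ∖ B)) ∪ ((A ∖ B) ∪ (B ∩ A)) but 1 ∉ ((B ∖ A) ∪ (A ∖ B)) ∪ (A ∖ (B ∩ A)).

(⊆) Let x ∈ ((B ∖ A) ∪ (A ∖ B)) ∪ (A ∖ (B ∩ A)). Then either x ∈ B and x ∉ A; or x ∈ A and x ∉ B. In each case x ∈ (B ∖ (A ∖ B)) ∪ ((A ∖ B) ∪ (B ∩ A)), so ((B ∖ A) ∪ (A ∖ B)) ∪ (A ∖ (B ∩ A)) ⊆ (B ∖ (A ∖ B)) ∪ ((A ∖ B) ∪ (B ∩ A)).

Only the forward inclusion holds.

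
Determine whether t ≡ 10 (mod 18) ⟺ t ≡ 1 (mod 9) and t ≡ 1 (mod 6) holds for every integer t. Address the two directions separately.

Neither direction holds.

(⟹) This fails: t = 10 gives 10 ≡ 10 (mod 18) but 10 ≡ 4 (mod 6), so the conjunction on the right does not hold.

(⟸) This fails: t = 1 satisfies both congruences on the right (1 ≡ 1 mod 9 and 1 ≡ 1 mod 6) yet 1 ≡ 1 (mod 18), not 10.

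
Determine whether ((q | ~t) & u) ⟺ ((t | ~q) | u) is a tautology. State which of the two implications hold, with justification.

(⇒) Assume the antecedent. If u is true, (t | ~q) | u reduces to true regardless of the other variables. If u is false, the antecedent cannot hold. Either way (t | ~q) | u holds.

(⇐) This fails. Under u = F, t = F, q = F, the left side is false but the right side is true.

The forward direction holds; the converse fails.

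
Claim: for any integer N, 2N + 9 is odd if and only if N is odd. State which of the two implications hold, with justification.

(→) This fails: take N = 2. Then 2N + 9 = 13, which is odd, yet N = 2 is even, not odd.

(←) Suppose N is odd. Since 2 is even, 2N is even for every N, so 2N + 9 has the same parity as 9, which is odd. Hence 2N + 9 is odd.

(⇒) fails; (⇐) holds.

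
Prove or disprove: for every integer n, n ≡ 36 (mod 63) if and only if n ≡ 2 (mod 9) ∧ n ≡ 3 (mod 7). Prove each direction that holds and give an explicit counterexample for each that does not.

[⇒] This fails: n = 36 gives 36 ≡ 36 (mod 63) but 36 ≡ 0 (mod 9), so the conjunction on the right does not hold.

[⇐] This fails: n = 38 satisfies both congruences on the right (38 ≡ 2 mod 9 and 38 ≡ 3 mod 7) yet 38 ≡ 38 (mod 63), not 36.

Neither implication holds.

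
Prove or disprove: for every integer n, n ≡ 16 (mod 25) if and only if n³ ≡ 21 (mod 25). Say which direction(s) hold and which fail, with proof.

(⟹) Suppose n ≡ 16 (mod 25). Write n = 25j + 16. Then (25j + 16)³ = 15625j³ + 30000j² + 19200j + 4096 = 25(625j³ + 1200j² + 768j + 163) + 21, so n³ ≡ 21 (mod 25).

(⟸) Conversely, suppose n³ ≡ 21 (mod 25). The only residue r in {0, …, 24} with r³ ≡ 21 (mod 25) is r = 16, so n ≡ 16 (mod 25).

Both directions hold; the statement is true.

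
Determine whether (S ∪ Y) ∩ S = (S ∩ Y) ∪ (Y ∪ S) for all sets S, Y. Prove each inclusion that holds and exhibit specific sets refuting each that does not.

Only the forward inclusion holds.

(⟹) Let x ∈ (S ∪ Y) ∩ S. Then either x ∈ S and x ∉ Y; or x ∈ S ∩ Y. In each case x ∈ (S ∩ Y) ∪ (Y ∪ S), so (S ∪ Y) ∩ S ⊆ (S ∩ Y) ∪ (Y ∪ S).

(⟸) This inclusion fails. Take S = ∅, Y = {1}; then 1 ∈ (S ∩ Y) ∪ (Y ∪ S) but 1 ∉ (S ∪ Y) ∩ S.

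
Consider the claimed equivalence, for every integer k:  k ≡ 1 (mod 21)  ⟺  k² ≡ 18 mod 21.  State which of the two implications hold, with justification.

(→) This fails: take k = 1. Then 1 ≡ 1 (mod 21), but 1² = 1 ≡ 1 (mod 21), not 18.

(←) This fails: take k = 9. Then 9² = 81 ≡ 18 (mod 21), yet 9 ≡ 9 (mod 21), not 1.

Neither direction holds.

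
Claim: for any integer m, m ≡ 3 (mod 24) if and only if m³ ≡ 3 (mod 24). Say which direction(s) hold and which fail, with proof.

The biconditional holds.

(⇒) Suppose m ≡ 3 (mod 24). Write m = 24j + 3. Then (24j + 3)³ = 13824j³ + 5184j² + 648j + 27 = 24(576j³ + 216j² + 27j + 1) + 3, so m³ ≡ 3 (mod 24).

(⇐) Conversely, suppose m³ ≡ 3 (mod 24). The only residue r in {0, …, 23} with r³ ≡ 3 (mod 24) is r = 3, so m ≡ 3 (mod 24).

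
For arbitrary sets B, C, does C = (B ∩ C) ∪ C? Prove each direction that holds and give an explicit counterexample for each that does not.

(⟸) Let x ∈ (B ∩ C) ∪ C. Then either x ∈ C and x ∉ B; or x ∈ B ∩ C. In each case x ∈ C, so (B ∩ C) ∪ C ⊆ C.

(⟹) Let x ∈ C. Then either x ∈ C and x ∉ B; or x ∈ B ∩ C. In each case x ∈ (B ∩ C) ∪ C, so C ⊆ (B ∩ C) ∪ C.

The two sets are equal.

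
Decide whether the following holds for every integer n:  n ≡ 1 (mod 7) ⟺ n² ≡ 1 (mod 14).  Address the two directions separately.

Neither direction holds.

(⟹) This fails: take n = 8. Then 8 ≡ 1 (mod 7), but 8² = 64 ≡ 8 (mod 14), not 1.

(⟸) This fails: take n = 13. Then 13² = 169 ≡ 1 (mod 14), yet 13 ≡ 6 (mod 7), not 1.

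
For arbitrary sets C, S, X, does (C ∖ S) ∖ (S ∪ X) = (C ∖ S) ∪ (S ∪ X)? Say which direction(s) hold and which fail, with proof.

Forward inclusion. Let x ∈ (C ∖ S) ∖ (S ∪ X). Then x ∈ C and x ∉ S, X, from which x ∈ (C ∖ S) ∪ (S ∪ X).

Reverse inclusion. This inclusion fails. Take C = ∅, S = {1}, X = ∅; then 1 ∈ (C ∖ S) ∪ (S ∪ X) but 1 ∉ (C ∖ S) ∖ (S ∪ X).

The sets are not equal: only the forward inclusion holds.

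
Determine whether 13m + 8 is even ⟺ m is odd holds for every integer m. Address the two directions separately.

(⇒) fails and (⇐) fails.

(⟹) This fails: m = 6 gives 13m + 8 = 86, which is even, but 6 is even, not odd.

(⟸) This also fails: m = 1 is odd, but 13m + 8 = 21 is odd, not even.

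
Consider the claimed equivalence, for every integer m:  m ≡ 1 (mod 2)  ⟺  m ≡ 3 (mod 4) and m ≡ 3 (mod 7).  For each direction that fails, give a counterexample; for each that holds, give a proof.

(⟹) This fails: m = 1 gives 1 ≡ 1 (mod 2) but 1 ≡ 1 (mod 4), so the conjunction on the right does not hold.

(⟸) Conversely, if m ≡ 3 (mod 4) and m ≡ 3 (mod 7), then by the Chinese remainder theorem m ≡ 3 (mod 28). Since 3 ≡ 1 (mod 2) and 2 ∣ 28, we get m ≡ 1 (mod 2).

(⇒) fails; (⇐) holds.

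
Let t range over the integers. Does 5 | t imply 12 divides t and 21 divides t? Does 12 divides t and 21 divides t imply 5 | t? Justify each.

Both directions fail.

Forward direction. This fails: take t = 5. Certainly 5 ∣ 5, but 12 ∤ 5.

Converse. This fails: take t = 84. Both 12 ∣ 84 and 21 ∣ 84, yet 84 is not a multiple of 5 (since 84 = 16·5 + 4), so 5 ∤ 84.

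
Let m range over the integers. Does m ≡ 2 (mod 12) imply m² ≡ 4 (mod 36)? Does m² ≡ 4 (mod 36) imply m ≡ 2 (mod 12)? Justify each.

(⇒) This fails: take m = 14. Then 14 ≡ 2 (mod 12), but 14² = 196 ≡ 16 (mod 36), not 4.

(⇐) This fails: take m = 16. Then 16² = 256 ≡ 4 (mod 36), yet 16 ≡ 4 (mod 12), not 2.

Neither implication holds.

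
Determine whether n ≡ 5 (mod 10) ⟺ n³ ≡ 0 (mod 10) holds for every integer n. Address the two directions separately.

(⇒) fails and (⇐) fails.

Forward direction. This fails: take n = 5. Then 5 ≡ 5 (mod 10), but 5³ = 125 ≡ 5 (mod 10), not 0.

Converse. This fails: take n = 0. Then 0³ = 0 ≡ 0 (mod 10), yet 0 ≡ 0 (mod 10), not 5.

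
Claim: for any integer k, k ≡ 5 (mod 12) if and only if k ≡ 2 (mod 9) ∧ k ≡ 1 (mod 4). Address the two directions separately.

[⇒] This fails: k = 17 gives 17 ≡ 5 (mod 12) but 17 ≡ 8 (mod 9), so the conjunction on the right does not hold.

[⇐] Conversely, if k ≡ 2 (mod 9) and k ≡ 1 (mod 4), then by the Chinese remainder theorem k ≡ 29 (mod 36). Since 29 ≡ 5 (mod 12) and 12 ∣ 36, we get k ≡ 5 (mod 12).

(⇒) fails; (⇐) holds.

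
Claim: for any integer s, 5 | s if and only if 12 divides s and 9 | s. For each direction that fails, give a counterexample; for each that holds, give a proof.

(⟹) This fails: take s = 5. Certainly 5 ∣ 5, but 12 ∤ 5.

(⟸) This fails: take s = 36. Both 12 ∣ 36 and 9 ∣ 36, yet 36 is not a multiple of 5 (since 36 = 7·5 + 1), so 5 ∤ 36.

Neither implication holds.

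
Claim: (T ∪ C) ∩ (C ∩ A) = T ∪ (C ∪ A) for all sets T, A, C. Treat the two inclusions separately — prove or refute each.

(⊆) holds; (⊇) fails.

(⊆) Let x ∈ (T ∪ C) ∩ (C ∩ A). Then either x ∈ A ∩ C and x ∉ T; or x ∈ T ∩ A ∩ C. In each case x ∈ T ∪ (C ∪ A), so (T ∪ C) ∩ (C ∩ A) ⊆ T ∪ (C ∪ A).

(⊇) This inclusion fails. Take T = {1}, A = ∅, C = ∅; then 1 ∈ T ∪ (C ∪ A) but 1 ∉ (T ∪ C) ∩ (C ∩ A).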